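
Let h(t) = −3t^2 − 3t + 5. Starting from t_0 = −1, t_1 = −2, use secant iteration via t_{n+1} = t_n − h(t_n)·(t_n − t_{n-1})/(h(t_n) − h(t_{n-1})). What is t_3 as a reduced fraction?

h(−1) = 5, h(−2) = −1. t_2 = (−2) − (−1)·((−2) − (−1))/((−1) − 5) = −11/6.
h(−2) = −1, h(−11/6) = 5/12. t_3 = (−11/6) − (5/12)·((−11/6) − (−2))/((5/12) − (−1)) = −32/17.

−32/17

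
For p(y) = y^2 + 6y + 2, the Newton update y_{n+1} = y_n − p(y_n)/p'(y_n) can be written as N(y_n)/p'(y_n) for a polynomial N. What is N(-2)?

p'(y) = 2y + 6.
N(y) = y·p'(y) − p(y) = y·(2y + 6) − (y^2 + 6y + 2) = y^2 − 2.
N(-2) = 2.

2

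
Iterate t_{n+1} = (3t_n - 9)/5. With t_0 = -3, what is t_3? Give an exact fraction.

t_1 = (3·(-3) - 9)/5 = -18/5.
t_2 = (3·(-18/5) - 9)/5 = -99/25.
t_3 = (3·(-99/25) - 9)/5 = -522/125.

-522/125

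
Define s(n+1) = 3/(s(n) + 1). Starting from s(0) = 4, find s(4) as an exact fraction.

s(1) = 3/(4 + 1) = 3/5.
s(2) = 3/(3/5 + 1) = 15/8.
s(3) = 3/(15/8 + 1) = 24/23.
s(4) = 3/(24/23 + 1) = 69/47.

69/47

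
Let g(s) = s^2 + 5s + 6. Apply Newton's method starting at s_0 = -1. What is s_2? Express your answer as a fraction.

-29/15

g'(s) = 2s + 5.
g(-1) = 2, g'(-1) = 3, so s_1 = (-1) - 2/3 = -5/3.
g(-5/3) = 4/9, g'(-5/3) = 5/3, so s_2 = (-5/3) - (4/9)/(5/3) = -29/15.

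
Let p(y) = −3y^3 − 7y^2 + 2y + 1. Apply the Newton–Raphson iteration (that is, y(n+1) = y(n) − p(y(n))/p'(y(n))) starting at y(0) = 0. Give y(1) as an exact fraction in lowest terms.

p'(y) = −9y^2 − 14y + 2.
p(0) = 1, p'(0) = 2, so y(1) = 0 − 1/2 = −1/2.

−1/2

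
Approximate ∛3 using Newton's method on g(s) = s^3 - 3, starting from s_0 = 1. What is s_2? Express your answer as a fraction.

331/225

g'(s) = 3s^2.
g(1) = -2, g'(1) = 3, so s_1 = 1 - (-2)/3 = 5/3.
g(5/3) = 44/27, g'(5/3) = 25/3, so s_2 = (5/3) - (44/27)/(25/3) = 331/225.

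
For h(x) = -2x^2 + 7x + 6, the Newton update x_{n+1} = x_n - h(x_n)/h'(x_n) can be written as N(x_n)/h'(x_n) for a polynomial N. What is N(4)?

h'(x) = -4x + 7.
N(x) = x·h'(x) - h(x) = x·(-4x + 7) - (-2x^2 + 7x + 6) = -2x^2 - 6.
N(4) = -38.

-38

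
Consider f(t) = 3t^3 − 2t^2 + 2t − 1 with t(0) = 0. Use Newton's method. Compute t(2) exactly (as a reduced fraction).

f'(t) = 9t^2 − 4t + 2.
f(0) = −1, f'(0) = 2, so t(1) = 0 − (−1)/2 = 1/2.
f(1/2) = −1/8, f'(1/2) = 9/4, so t(2) = (1/2) − (−1/8)/(9/4) = 5/9.

5/9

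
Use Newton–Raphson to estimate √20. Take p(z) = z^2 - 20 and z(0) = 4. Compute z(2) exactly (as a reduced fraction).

161/36

p'(z) = 2z.
p(4) = -4, p'(4) = 8, so z(1) = 4 - (-4)/8 = 9/2.
p(9/2) = 1/4, p'(9/2) = 9, so z(2) = (9/2) - (1/4)/9 = 161/36.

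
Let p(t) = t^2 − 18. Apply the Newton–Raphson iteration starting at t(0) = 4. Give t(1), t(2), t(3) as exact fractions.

t(1) = 17/4, t(2) = 577/136, t(3) = 665857/156944

p'(t) = 2t.
p(4) = −2, p'(4) = 8, so t(1) = 4 − (−2)/8 = 17/4.
p(17/4) = 1/16, p'(17/4) = 17/2, so t(2) = (17/4) − (1/16)/(17/2) = 577/136.
p(577/136) = 1/18496, p'(577/136) = 577/68, so t(3) = (577/136) − (1/18496)/(577/68) = 665857/156944.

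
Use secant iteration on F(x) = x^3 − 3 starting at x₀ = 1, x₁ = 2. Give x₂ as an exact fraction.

9/7

F(1) = −2, F(2) = 5. x₂ = 2 − 5·(2 − 1)/(5 − (−2)) = 9/7.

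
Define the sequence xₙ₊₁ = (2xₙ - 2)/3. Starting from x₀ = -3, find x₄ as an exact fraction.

-178/81

x₁ = (2·(-3) - 2)/3 = -8/3.
x₂ = (2·(-8/3) - 2)/3 = -22/9.
x₃ = (2·(-22/9) - 2)/3 = -62/27.
x₄ = (2·(-62/27) - 2)/3 = -178/81.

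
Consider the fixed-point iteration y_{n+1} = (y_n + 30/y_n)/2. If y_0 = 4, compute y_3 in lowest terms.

2033761/371312

y_1 = (4 + 30/4)/2 = 23/4.
y_2 = (23/4 + 30/(23/4))/2 = 1009/184.
y_3 = (1009/184 + 30/(1009/184))/2 = 2033761/371312.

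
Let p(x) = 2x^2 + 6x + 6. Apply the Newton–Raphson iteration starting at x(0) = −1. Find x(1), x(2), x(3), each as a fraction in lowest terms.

p'(x) = 4x + 6.
p(−1) = 2, p'(−1) = 2, so x(1) = (−1) − 2/2 = −2.
p(−2) = 2, p'(−2) = −2, so x(2) = (−2) − 2/(−2) = −1.
p(−1) = 2, p'(−1) = 2, so x(3) = (−1) − 2/2 = −2.

x(1) = −2, x(2) = −1, x(3) = −2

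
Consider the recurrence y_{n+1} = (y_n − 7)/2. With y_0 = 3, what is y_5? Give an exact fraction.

y_1 = (3 − 7)/2 = −2.
y_2 = ((−2) − 7)/2 = −9/2.
y_3 = ((−9/2) − 7)/2 = −23/4.
y_4 = ((−23/4) − 7)/2 = −51/8.
y_5 = ((−51/8) − 7)/2 = −107/16.

−107/16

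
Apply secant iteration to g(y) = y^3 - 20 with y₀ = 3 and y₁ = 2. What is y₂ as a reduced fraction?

50/19

g(3) = 7, g(2) = -12. y₂ = 2 - (-12)·(2 - 3)/((-12) - 7) = 50/19.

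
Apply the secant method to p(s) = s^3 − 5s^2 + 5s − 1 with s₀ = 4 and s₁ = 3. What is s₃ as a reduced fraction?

p(4) = 3, p(3) = −4. s₂ = 3 − (−4)·(3 − 4)/((−4) − 3) = 25/7.
p(3) = −4, p(25/7) = −468/343. s₃ = (25/7) − (−468/343)·((25/7) − 3)/((−468/343) − (−4)) = 437/113.

437/113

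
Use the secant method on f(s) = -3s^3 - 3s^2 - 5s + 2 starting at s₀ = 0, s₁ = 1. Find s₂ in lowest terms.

2/11

f(0) = 2, f(1) = -9. s₂ = 1 - (-9)·(1 - 0)/((-9) - 2) = 2/11.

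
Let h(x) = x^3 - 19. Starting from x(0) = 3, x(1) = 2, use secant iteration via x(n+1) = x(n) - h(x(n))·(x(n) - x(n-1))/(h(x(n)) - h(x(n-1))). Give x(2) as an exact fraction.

h(3) = 8, h(2) = -11. x(2) = 2 - (-11)·(2 - 3)/((-11) - 8) = 49/19.

49/19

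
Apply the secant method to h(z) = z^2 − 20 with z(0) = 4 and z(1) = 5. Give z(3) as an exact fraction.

h(4) = −4, h(5) = 5. z(2) = 5 − 5·(5 − 4)/(5 − (−4)) = 40/9.
h(5) = 5, h(40/9) = −20/81. z(3) = (40/9) − (−20/81)·((40/9) − 5)/((−20/81) − 5) = 76/17.

76/17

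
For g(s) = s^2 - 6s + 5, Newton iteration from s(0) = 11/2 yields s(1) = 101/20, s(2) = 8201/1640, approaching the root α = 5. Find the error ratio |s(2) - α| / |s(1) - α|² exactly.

s(1) - α = 101/20 - 5 = 1/20, so |s(1) - α| = 1/20.
s(2) - α = 8201/1640 - 5 = 1/1640, so |s(2) - α| = 1/1640.
|s(1) - α|² = 1/400.
Ratio = (1/1640) / (1/400) = 10/41.

10/41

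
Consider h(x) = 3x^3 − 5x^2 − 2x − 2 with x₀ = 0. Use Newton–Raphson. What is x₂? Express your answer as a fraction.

h'(x) = 9x^2 − 10x − 2.
h(0) = −2, h'(0) = −2, so x₁ = 0 − (−2)/(−2) = −1.
h(−1) = −8, h'(−1) = 17, so x₂ = (−1) − (−8)/17 = −9/17.

−9/17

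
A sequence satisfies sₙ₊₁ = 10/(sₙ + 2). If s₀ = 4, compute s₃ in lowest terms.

s₁ = 10/(4 + 2) = 5/3.
s₂ = 10/(5/3 + 2) = 30/11.
s₃ = 10/(30/11 + 2) = 55/26.

55/26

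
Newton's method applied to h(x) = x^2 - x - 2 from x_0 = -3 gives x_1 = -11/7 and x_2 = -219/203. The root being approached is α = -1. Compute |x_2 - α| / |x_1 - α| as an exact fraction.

4/29

x_1 - α = -11/7 - (-1) = -11/7 + 1 = -4/7, so |x_1 - α| = 4/7.
x_2 - α = -219/203 - (-1) = -219/203 + 1 = -16/203, so |x_2 - α| = 16/203.
Ratio = (16/203) / (4/7) = 4/29.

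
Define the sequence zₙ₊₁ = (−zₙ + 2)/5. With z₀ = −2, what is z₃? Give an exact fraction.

z₁ = (−(−2) + 2)/5 = 4/5.
z₂ = (−(4/5) + 2)/5 = 6/25.
z₃ = (−(6/25) + 2)/5 = 44/125.

44/125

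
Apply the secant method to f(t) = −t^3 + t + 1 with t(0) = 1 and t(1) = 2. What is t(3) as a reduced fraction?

302/241

f(1) = 1, f(2) = −5. t(2) = 2 − (−5)·(2 − 1)/((−5) − 1) = 7/6.
f(2) = −5, f(7/6) = 125/216. t(3) = (7/6) − (125/216)·((7/6) − 2)/((125/216) − (−5)) = 302/241.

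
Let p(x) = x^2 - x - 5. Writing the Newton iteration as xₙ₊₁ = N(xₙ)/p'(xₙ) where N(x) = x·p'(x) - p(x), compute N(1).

6

p'(x) = 2x - 1.
N(x) = x·p'(x) - p(x) = x·(2x - 1) - (x^2 - x - 5) = x^2 + 5.
N(1) = 6.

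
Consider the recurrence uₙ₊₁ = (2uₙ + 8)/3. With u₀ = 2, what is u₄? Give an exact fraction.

184/27

u₁ = (2·2 + 8)/3 = 4.
u₂ = (2·4 + 8)/3 = 16/3.
u₃ = (2·(16/3) + 8)/3 = 56/9.
u₄ = (2·(56/9) + 8)/3 = 184/27.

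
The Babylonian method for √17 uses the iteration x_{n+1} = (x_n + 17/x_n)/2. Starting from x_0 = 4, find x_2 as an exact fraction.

2177/528

x_1 = (4 + 17/4)/2 = 33/8.
x_2 = (33/8 + 17/(33/8))/2 = 2177/528.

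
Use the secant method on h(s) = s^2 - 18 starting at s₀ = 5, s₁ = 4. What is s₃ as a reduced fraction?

h(5) = 7, h(4) = -2. s₂ = 4 - (-2)·(4 - 5)/((-2) - 7) = 38/9.
h(4) = -2, h(38/9) = -14/81. s₃ = (38/9) - (-14/81)·((38/9) - 4)/((-14/81) - (-2)) = 157/37.

157/37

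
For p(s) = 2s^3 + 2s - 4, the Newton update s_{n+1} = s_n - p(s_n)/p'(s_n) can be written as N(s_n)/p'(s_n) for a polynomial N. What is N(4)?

p'(s) = 6s^2 + 2.
N(s) = s·p'(s) - p(s) = s·(6s^2 + 2) - (2s^3 + 2s - 4) = 4s^3 + 4.
N(4) = 260.

260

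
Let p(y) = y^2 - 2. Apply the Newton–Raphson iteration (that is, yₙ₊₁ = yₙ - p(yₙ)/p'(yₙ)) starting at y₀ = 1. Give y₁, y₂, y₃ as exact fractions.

y₁ = 3/2, y₂ = 17/12, y₃ = 577/408

p'(y) = 2y.
p(1) = -1, p'(1) = 2, so y₁ = 1 - (-1)/2 = 3/2.
p(3/2) = 1/4, p'(3/2) = 3, so y₂ = (3/2) - (1/4)/3 = 17/12.
p(17/12) = 1/144, p'(17/12) = 17/6, so y₃ = (17/12) - (1/144)/(17/6) = 577/408.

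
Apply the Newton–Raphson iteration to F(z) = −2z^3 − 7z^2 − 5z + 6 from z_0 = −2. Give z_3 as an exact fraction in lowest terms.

148118/200659

F'(z) = −6z^2 − 14z − 5.
F(−2) = 4, F'(−2) = −1, so z_1 = (−2) − 4/(−1) = 2.
F(2) = −48, F'(2) = −57, so z_2 = 2 − (−48)/(−57) = 22/19.
F(22/19) = −84224/6859, F'(22/19) = −10561/361, so z_3 = (22/19) − (−84224/6859)/(−10561/361) = 148118/200659.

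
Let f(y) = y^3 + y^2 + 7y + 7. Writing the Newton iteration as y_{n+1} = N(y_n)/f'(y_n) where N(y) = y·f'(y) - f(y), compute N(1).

f'(y) = 3y^2 + 2y + 7.
N(y) = y·f'(y) - f(y) = y·(3y^2 + 2y + 7) - (y^3 + y^2 + 7y + 7) = 2y^3 + y^2 - 7.
N(1) = -4.

-4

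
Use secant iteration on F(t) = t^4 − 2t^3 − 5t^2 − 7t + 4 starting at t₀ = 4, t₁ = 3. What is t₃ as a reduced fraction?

F(4) = 24, F(3) = −35. t₂ = 3 − (−35)·(3 − 4)/((−35) − 24) = 212/59.
F(3) = −35, F(212/59) = −142919280/12117361. t₃ = (212/59) − (−142919280/12117361)·((212/59) − 3)/((−142919280/12117361) − (−35)) = 31290124/8033953.

31290124/8033953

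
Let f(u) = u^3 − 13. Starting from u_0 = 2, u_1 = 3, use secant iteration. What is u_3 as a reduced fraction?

f(2) = −5, f(3) = 14. u_2 = 3 − 14·(3 − 2)/(14 − (−5)) = 43/19.
f(3) = 14, f(43/19) = −9660/6859. u_3 = (43/19) − (−9660/6859)·((43/19) − 3)/((−9660/6859) − 14) = 17593/7549.

17593/7549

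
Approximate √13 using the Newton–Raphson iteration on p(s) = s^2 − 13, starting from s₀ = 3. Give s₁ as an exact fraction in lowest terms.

11/3

p'(s) = 2s.
p(3) = −4, p'(3) = 6, so s₁ = 3 − (−4)/6 = 11/3.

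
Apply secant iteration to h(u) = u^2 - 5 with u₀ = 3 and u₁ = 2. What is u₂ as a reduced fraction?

h(3) = 4, h(2) = -1. u₂ = 2 - (-1)·(2 - 3)/((-1) - 4) = 11/5.

11/5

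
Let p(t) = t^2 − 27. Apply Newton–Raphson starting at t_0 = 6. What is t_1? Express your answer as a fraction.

21/4

p'(t) = 2t.
p(6) = 9, p'(6) = 12, so t_1 = 6 − 9/12 = 21/4.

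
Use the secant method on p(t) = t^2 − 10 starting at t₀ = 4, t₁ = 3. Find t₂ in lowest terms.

p(4) = 6, p(3) = −1. t₂ = 3 − (−1)·(3 − 4)/((−1) − 6) = 22/7.

22/7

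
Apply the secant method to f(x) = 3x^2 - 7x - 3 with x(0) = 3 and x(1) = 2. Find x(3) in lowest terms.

f(3) = 3, f(2) = -5. x(2) = 2 - (-5)·(2 - 3)/((-5) - 3) = 21/8.
f(2) = -5, f(21/8) = -45/64. x(3) = (21/8) - (-45/64)·((21/8) - 2)/((-45/64) - (-5)) = 30/11.

30/11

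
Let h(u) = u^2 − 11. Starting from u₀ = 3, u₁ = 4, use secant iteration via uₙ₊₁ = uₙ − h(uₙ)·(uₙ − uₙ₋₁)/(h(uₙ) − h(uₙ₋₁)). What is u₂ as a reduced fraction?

23/7

h(3) = −2, h(4) = 5. u₂ = 4 − 5·(4 − 3)/(5 − (−2)) = 23/7.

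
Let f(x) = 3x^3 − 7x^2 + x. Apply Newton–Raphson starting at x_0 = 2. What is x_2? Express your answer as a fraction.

f'(x) = 9x^2 − 14x + 1.
f(2) = −2, f'(2) = 9, so x_1 = 2 − (−2)/9 = 20/9.
f(20/9) = 140/243, f'(20/9) = 43/3, so x_2 = (20/9) − (140/243)/(43/3) = 7600/3483.

7600/3483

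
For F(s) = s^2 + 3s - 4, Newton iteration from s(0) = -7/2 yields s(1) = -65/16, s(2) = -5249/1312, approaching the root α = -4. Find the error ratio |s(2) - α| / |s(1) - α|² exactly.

8/41

s(1) - α = -65/16 - (-4) = -65/16 + 4 = -1/16, so |s(1) - α| = 1/16.
s(2) - α = -5249/1312 - (-4) = -5249/1312 + 4 = -1/1312, so |s(2) - α| = 1/1312.
|s(1) - α|² = 1/256.
Ratio = (1/1312) / (1/256) = 8/41.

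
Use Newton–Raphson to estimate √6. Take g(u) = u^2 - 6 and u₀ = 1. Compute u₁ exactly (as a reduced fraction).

g'(u) = 2u.
g(1) = -5, g'(1) = 2, so u₁ = 1 - (-5)/2 = 7/2.

7/2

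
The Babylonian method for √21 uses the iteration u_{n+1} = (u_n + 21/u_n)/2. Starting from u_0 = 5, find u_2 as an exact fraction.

u_1 = (5 + 21/5)/2 = 23/5.
u_2 = (23/5 + 21/(23/5))/2 = 527/115.

527/115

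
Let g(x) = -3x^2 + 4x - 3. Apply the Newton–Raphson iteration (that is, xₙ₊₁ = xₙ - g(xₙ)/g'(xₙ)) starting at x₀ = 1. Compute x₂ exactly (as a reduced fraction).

3/4

g'(x) = -6x + 4.
g(1) = -2, g'(1) = -2, so x₁ = 1 - (-2)/(-2) = 0.
g(0) = -3, g'(0) = 4, so x₂ = 0 - (-3)/4 = 3/4.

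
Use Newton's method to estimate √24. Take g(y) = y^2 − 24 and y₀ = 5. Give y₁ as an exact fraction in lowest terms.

g'(y) = 2y.
g(5) = 1, g'(5) = 10, so y₁ = 5 − 1/10 = 49/10.

49/10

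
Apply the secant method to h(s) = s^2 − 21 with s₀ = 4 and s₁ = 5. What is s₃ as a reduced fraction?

h(4) = −5, h(5) = 4. s₂ = 5 − 4·(5 − 4)/(4 − (−5)) = 41/9.
h(5) = 4, h(41/9) = −20/81. s₃ = (41/9) − (−20/81)·((41/9) − 5)/((−20/81) − 4) = 197/43.

197/43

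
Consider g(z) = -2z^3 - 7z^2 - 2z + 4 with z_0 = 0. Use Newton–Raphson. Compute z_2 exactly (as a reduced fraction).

32/27

g'(z) = -6z^2 - 14z - 2.
g(0) = 4, g'(0) = -2, so z_1 = 0 - 4/(-2) = 2.
g(2) = -44, g'(2) = -54, so z_2 = 2 - (-44)/(-54) = 32/27.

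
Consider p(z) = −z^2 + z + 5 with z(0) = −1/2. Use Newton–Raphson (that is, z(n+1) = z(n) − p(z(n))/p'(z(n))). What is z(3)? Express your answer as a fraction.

p'(z) = −2z + 1.
p(−1/2) = 17/4, p'(−1/2) = 2, so z(1) = (−1/2) − (17/4)/2 = −21/8.
p(−21/8) = −289/64, p'(−21/8) = 25/4, so z(2) = (−21/8) − (−289/64)/(25/4) = −761/400.
p(−761/400) = −83521/160000, p'(−761/400) = 961/200, so z(3) = (−761/400) − (−83521/160000)/(961/200) = −1379121/768800.

−1379121/768800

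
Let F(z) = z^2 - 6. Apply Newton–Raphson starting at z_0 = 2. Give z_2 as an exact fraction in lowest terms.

49/20

F'(z) = 2z.
F(2) = -2, F'(2) = 4, so z_1 = 2 - (-2)/4 = 5/2.
F(5/2) = 1/4, F'(5/2) = 5, so z_2 = (5/2) - (1/4)/5 = 49/20.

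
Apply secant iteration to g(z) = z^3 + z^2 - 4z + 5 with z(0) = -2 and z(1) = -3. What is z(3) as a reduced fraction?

-4763/1621

g(-2) = 9, g(-3) = -1. z(2) = (-3) - (-1)·((-3) - (-2))/((-1) - 9) = -29/10.
g(-3) = -1, g(-29/10) = 621/1000. z(3) = (-29/10) - (621/1000)·((-29/10) - (-3))/((621/1000) - (-1)) = -4763/1621.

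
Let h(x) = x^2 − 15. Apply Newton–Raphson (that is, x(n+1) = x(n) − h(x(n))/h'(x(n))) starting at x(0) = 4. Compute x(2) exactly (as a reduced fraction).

1921/496

h'(x) = 2x.
h(4) = 1, h'(4) = 8, so x(1) = 4 − 1/8 = 31/8.
h(31/8) = 1/64, h'(31/8) = 31/4, so x(2) = (31/8) − (1/64)/(31/4) = 1921/496.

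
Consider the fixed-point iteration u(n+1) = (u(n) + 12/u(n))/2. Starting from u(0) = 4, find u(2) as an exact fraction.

u(1) = (4 + 12/4)/2 = 7/2.
u(2) = (7/2 + 12/(7/2))/2 = 97/28.

97/28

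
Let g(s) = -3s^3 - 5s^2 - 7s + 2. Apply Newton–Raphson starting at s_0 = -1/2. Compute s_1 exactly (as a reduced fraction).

10/17

g'(s) = -9s^2 - 10s - 7.
g(-1/2) = 37/8, g'(-1/2) = -17/4, so s_1 = (-1/2) - (37/8)/(-17/4) = 10/17.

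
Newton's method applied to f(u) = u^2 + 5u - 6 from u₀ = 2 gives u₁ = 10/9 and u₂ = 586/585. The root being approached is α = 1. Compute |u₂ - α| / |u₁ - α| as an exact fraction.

1/65

u₁ - α = 10/9 - 1 = 1/9, so |u₁ - α| = 1/9.
u₂ - α = 586/585 - 1 = 1/585, so |u₂ - α| = 1/585.
Ratio = (1/585) / (1/9) = 1/65.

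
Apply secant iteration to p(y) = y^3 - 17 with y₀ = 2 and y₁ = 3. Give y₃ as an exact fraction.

p(2) = -9, p(3) = 10. y₂ = 3 - 10·(3 - 2)/(10 - (-9)) = 47/19.
p(3) = 10, p(47/19) = -12780/6859. y₃ = (47/19) - (-12780/6859)·((47/19) - 3)/((-12780/6859) - 10) = 20801/8137.

20801/8137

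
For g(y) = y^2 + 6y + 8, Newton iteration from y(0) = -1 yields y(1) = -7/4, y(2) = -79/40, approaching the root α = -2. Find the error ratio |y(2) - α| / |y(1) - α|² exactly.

2/5

y(1) - α = -7/4 - (-2) = -7/4 + 2 = 1/4, so |y(1) - α| = 1/4.
y(2) - α = -79/40 - (-2) = -79/40 + 2 = 1/40, so |y(2) - α| = 1/40.
|y(1) - α|² = 1/16.
Ratio = (1/40) / (1/16) = 2/5.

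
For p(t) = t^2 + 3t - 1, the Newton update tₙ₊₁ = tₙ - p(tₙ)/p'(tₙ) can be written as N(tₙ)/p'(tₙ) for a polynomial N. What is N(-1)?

p'(t) = 2t + 3.
N(t) = t·p'(t) - p(t) = t·(2t + 3) - (t^2 + 3t - 1) = t^2 + 1.
N(-1) = 2.

2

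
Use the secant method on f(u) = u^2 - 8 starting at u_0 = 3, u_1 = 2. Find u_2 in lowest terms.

14/5

f(3) = 1, f(2) = -4. u_2 = 2 - (-4)·(2 - 3)/((-4) - 1) = 14/5.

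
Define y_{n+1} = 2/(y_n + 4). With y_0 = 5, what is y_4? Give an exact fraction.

85/189

y_1 = 2/(5 + 4) = 2/9.
y_2 = 2/(2/9 + 4) = 9/19.
y_3 = 2/(9/19 + 4) = 38/85.
y_4 = 2/(38/85 + 4) = 85/189.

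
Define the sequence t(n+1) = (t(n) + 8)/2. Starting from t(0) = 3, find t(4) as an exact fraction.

123/16

t(1) = (3 + 8)/2 = 11/2.
t(2) = ((11/2) + 8)/2 = 27/4.
t(3) = ((27/4) + 8)/2 = 59/8.
t(4) = ((59/8) + 8)/2 = 123/16.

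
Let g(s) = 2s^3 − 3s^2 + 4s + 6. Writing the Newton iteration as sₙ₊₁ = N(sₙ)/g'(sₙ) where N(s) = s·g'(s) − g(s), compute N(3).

75

g'(s) = 6s^2 − 6s + 4.
N(s) = s·g'(s) − g(s) = s·(6s^2 − 6s + 4) − (2s^3 − 3s^2 + 4s + 6) = 4s^3 − 3s^2 − 6.
N(3) = 75.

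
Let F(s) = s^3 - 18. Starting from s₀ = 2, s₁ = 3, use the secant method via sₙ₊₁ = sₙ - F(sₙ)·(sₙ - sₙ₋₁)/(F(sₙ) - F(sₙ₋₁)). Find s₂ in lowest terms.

48/19

F(2) = -10, F(3) = 9. s₂ = 3 - 9·(3 - 2)/(9 - (-10)) = 48/19.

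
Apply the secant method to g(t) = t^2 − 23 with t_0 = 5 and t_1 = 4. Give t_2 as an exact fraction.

g(5) = 2, g(4) = −7. t_2 = 4 − (−7)·(4 − 5)/((−7) − 2) = 43/9.

43/9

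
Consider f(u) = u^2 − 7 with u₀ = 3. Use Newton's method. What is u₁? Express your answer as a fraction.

f'(u) = 2u.
f(3) = 2, f'(3) = 6, so u₁ = 3 − 2/6 = 8/3.

8/3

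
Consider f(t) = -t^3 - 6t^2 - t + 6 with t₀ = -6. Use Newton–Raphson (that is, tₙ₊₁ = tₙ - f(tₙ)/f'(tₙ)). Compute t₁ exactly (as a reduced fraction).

f'(t) = -3t^2 - 12t - 1.
f(-6) = 12, f'(-6) = -37, so t₁ = (-6) - 12/(-37) = -210/37.

-210/37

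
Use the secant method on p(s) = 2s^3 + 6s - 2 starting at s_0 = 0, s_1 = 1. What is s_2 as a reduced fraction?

p(0) = -2, p(1) = 6. s_2 = 1 - 6·(1 - 0)/(6 - (-2)) = 1/4.

1/4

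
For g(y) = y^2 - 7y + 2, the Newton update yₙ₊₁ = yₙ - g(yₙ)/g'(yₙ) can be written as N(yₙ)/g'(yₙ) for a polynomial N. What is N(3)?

g'(y) = 2y - 7.
N(y) = y·g'(y) - g(y) = y·(2y - 7) - (y^2 - 7y + 2) = y^2 - 2.
N(3) = 7.

7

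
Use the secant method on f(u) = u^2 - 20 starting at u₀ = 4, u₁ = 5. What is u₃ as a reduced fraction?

76/17

f(4) = -4, f(5) = 5. u₂ = 5 - 5·(5 - 4)/(5 - (-4)) = 40/9.
f(5) = 5, f(40/9) = -20/81. u₃ = (40/9) - (-20/81)·((40/9) - 5)/((-20/81) - 5) = 76/17.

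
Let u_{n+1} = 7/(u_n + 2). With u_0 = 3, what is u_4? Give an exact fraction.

483/257

u_1 = 7/(3 + 2) = 7/5.
u_2 = 7/(7/5 + 2) = 35/17.
u_3 = 7/(35/17 + 2) = 119/69.
u_4 = 7/(119/69 + 2) = 483/257.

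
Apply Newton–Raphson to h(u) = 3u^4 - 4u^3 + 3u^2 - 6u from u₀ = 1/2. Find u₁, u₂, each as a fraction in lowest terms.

h'(u) = 12u^3 - 12u^2 + 6u - 6.
h(1/2) = -41/16, h'(1/2) = -9/2, so u₁ = (1/2) - (-41/16)/(-9/2) = -5/72.
h(-5/72) = 3874705/8957952, h'(-5/72) = -201509/31104, so u₂ = (-5/72) - (3874705/8957952)/(-201509/31104) = -17275/6448288.

u₁ = -5/72, u₂ = -17275/6448288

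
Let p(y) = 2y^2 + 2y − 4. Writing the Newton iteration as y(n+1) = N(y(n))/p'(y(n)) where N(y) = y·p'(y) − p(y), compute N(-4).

36

p'(y) = 4y + 2.
N(y) = y·p'(y) − p(y) = y·(4y + 2) − (2y^2 + 2y − 4) = 2y^2 + 4.
N(-4) = 36.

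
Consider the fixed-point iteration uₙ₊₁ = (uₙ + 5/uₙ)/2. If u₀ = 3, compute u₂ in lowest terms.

u₁ = (3 + 5/3)/2 = 7/3.
u₂ = (7/3 + 5/(7/3))/2 = 47/21.

47/21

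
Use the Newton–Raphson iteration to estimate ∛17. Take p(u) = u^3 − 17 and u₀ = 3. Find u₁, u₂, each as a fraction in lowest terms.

p'(u) = 3u^2.
p(3) = 10, p'(3) = 27, so u₁ = 3 − 10/27 = 71/27.
p(71/27) = 23300/19683, p'(71/27) = 5041/243, so u₂ = (71/27) − (23300/19683)/(5041/243) = 1050433/408321.

u₁ = 71/27, u₂ = 1050433/408321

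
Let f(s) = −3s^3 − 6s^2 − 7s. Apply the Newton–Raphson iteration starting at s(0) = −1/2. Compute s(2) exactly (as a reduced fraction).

f'(s) = −9s^2 − 12s − 7.
f(−1/2) = 19/8, f'(−1/2) = −13/4, so s(1) = (−1/2) − (19/8)/(−13/4) = 3/13.
f(3/13) = −4332/2197, f'(3/13) = −1732/169, so s(2) = (3/13) − (−4332/2197)/(−1732/169) = 216/5629.

216/5629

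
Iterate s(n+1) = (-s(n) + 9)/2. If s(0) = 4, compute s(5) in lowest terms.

s(1) = (-4 + 9)/2 = 5/2.
s(2) = (-(5/2) + 9)/2 = 13/4.
s(3) = (-(13/4) + 9)/2 = 23/8.
s(4) = (-(23/8) + 9)/2 = 49/16.
s(5) = (-(49/16) + 9)/2 = 95/32.

95/32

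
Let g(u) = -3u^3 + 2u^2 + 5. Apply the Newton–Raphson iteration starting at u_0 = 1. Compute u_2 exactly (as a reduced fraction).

4189/2745

g'(u) = -9u^2 + 4u.
g(1) = 4, g'(1) = -5, so u_1 = 1 - 4/(-5) = 9/5.
g(9/5) = -752/125, g'(9/5) = -549/25, so u_2 = (9/5) - (-752/125)/(-549/25) = 4189/2745.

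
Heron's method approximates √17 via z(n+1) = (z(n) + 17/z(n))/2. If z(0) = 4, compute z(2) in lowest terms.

z(1) = (4 + 17/4)/2 = 33/8.
z(2) = (33/8 + 17/(33/8))/2 = 2177/528.

2177/528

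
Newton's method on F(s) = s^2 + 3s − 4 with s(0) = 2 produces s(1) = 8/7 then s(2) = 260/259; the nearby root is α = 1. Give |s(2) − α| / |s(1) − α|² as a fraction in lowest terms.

7/37

s(1) − α = 8/7 − 1 = 1/7, so |s(1) − α| = 1/7.
s(2) − α = 260/259 − 1 = 1/259, so |s(2) − α| = 1/259.
|s(1) − α|² = 1/49.
Ratio = (1/259) / (1/49) = 7/37.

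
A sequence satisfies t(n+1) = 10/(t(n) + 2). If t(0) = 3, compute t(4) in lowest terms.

45/19

t(1) = 10/(3 + 2) = 2.
t(2) = 10/(2 + 2) = 5/2.
t(3) = 10/(5/2 + 2) = 20/9.
t(4) = 10/(20/9 + 2) = 45/19.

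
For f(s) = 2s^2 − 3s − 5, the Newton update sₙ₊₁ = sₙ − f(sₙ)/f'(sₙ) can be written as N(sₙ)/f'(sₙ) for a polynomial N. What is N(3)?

f'(s) = 4s − 3.
N(s) = s·f'(s) − f(s) = s·(4s − 3) − (2s^2 − 3s − 5) = 2s^2 + 5.
N(3) = 23.

23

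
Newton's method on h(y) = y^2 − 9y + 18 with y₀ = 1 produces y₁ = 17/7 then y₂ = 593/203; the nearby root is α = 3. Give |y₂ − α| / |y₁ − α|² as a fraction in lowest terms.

7/29

y₁ − α = 17/7 − 3 = −4/7, so |y₁ − α| = 4/7.
y₂ − α = 593/203 − 3 = −16/203, so |y₂ − α| = 16/203.
|y₁ − α|² = 16/49.
Ratio = (16/203) / (16/49) = 7/29.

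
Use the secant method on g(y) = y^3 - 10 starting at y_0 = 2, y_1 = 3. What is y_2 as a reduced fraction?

g(2) = -2, g(3) = 17. y_2 = 3 - 17·(3 - 2)/(17 - (-2)) = 40/19.

40/19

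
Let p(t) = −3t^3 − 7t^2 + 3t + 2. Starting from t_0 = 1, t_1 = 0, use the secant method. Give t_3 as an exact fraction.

−98/37

p(1) = −5, p(0) = 2. t_2 = 0 − 2·(0 − 1)/(2 − (−5)) = 2/7.
p(0) = 2, p(2/7) = 760/343. t_3 = (2/7) − (760/343)·((2/7) − 0)/((760/343) − 2) = −98/37.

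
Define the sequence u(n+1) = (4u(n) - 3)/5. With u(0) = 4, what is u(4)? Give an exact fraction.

-83/625

u(1) = (4·4 - 3)/5 = 13/5.
u(2) = (4·(13/5) - 3)/5 = 37/25.
u(3) = (4·(37/25) - 3)/5 = 73/125.
u(4) = (4·(73/125) - 3)/5 = -83/625.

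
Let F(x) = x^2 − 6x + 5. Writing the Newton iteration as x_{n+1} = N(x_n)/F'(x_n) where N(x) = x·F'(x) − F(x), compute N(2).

F'(x) = 2x − 6.
N(x) = x·F'(x) − F(x) = x·(2x − 6) − (x^2 − 6x + 5) = x^2 − 5.
N(2) = −1.

−1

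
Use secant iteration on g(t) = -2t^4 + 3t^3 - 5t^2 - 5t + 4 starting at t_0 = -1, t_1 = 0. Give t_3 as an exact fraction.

-500/243

g(-1) = -1, g(0) = 4. t_2 = 0 - 4·(0 - (-1))/(4 - (-1)) = -4/5.
g(0) = 4, g(-4/5) = 1528/625. t_3 = (-4/5) - (1528/625)·((-4/5) - 0)/((1528/625) - 4) = -500/243.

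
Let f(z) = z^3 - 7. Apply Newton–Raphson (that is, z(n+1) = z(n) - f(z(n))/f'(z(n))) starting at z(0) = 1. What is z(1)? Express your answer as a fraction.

f'(z) = 3z^2.
f(1) = -6, f'(1) = 3, so z(1) = 1 - (-6)/3 = 3.

3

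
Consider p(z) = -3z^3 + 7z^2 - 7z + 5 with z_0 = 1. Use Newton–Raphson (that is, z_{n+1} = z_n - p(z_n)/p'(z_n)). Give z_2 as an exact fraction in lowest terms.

p'(z) = -9z^2 + 14z - 7.
p(1) = 2, p'(1) = -2, so z_1 = 1 - 2/(-2) = 2.
p(2) = -5, p'(2) = -15, so z_2 = 2 - (-5)/(-15) = 5/3.

5/3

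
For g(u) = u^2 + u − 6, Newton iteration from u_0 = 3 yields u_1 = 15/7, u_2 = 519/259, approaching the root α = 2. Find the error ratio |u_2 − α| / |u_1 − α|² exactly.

7/37

u_1 − α = 15/7 − 2 = 1/7, so |u_1 − α| = 1/7.
u_2 − α = 519/259 − 2 = 1/259, so |u_2 − α| = 1/259.
|u_1 − α|² = 1/49.
Ratio = (1/259) / (1/49) = 7/37.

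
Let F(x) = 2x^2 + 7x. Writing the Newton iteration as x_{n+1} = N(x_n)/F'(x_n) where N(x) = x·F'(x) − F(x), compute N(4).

F'(x) = 4x + 7.
N(x) = x·F'(x) − F(x) = x·(4x + 7) − (2x^2 + 7x) = 2x^2.
N(4) = 32.

32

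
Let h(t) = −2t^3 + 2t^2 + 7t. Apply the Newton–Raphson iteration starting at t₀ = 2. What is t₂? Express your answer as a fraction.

1664/675

h'(t) = −6t^2 + 4t + 7.
h(2) = 6, h'(2) = −9, so t₁ = 2 − 6/(−9) = 8/3.
h(8/3) = −136/27, h'(8/3) = −25, so t₂ = (8/3) − (−136/27)/(−25) = 1664/675.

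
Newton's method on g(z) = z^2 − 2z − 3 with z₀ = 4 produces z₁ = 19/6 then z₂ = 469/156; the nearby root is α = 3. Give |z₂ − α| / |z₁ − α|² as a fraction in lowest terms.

z₁ − α = 19/6 − 3 = 1/6, so |z₁ − α| = 1/6.
z₂ − α = 469/156 − 3 = 1/156, so |z₂ − α| = 1/156.
|z₁ − α|² = 1/36.
Ratio = (1/156) / (1/36) = 3/13.

3/13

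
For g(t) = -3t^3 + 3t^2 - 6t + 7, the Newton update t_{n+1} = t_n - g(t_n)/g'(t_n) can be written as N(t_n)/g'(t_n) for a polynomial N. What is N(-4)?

g'(t) = -9t^2 + 6t - 6.
N(t) = t·g'(t) - g(t) = t·(-9t^2 + 6t - 6) - (-3t^3 + 3t^2 - 6t + 7) = -6t^3 + 3t^2 - 7.
N(-4) = 425.

425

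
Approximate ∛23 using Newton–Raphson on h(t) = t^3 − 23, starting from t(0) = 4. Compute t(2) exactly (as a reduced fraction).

4714759/1641672

h'(t) = 3t^2.
h(4) = 41, h'(4) = 48, so t(1) = 4 − 41/48 = 151/48.
h(151/48) = 899335/110592, h'(151/48) = 22801/768, so t(2) = (151/48) − (899335/110592)/(22801/768) = 4714759/1641672.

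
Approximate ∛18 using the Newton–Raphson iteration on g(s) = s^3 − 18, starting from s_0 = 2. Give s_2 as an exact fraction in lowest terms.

g'(s) = 3s^2.
g(2) = −10, g'(2) = 12, so s_1 = 2 − (−10)/12 = 17/6.
g(17/6) = 1025/216, g'(17/6) = 289/12, so s_2 = (17/6) − (1025/216)/(289/12) = 6857/2601.

6857/2601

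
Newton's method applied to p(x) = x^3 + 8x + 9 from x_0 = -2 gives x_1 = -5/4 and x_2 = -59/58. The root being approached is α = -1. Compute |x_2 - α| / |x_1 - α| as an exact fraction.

x_1 - α = -5/4 - (-1) = -5/4 + 1 = -1/4, so |x_1 - α| = 1/4.
x_2 - α = -59/58 - (-1) = -59/58 + 1 = -1/58, so |x_2 - α| = 1/58.
Ratio = (1/58) / (1/4) = 2/29.

2/29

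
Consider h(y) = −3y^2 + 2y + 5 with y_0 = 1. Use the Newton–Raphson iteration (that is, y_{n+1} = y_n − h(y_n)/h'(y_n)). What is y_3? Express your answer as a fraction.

1367/820

h'(y) = −6y + 2.
h(1) = 4, h'(1) = −4, so y_1 = 1 − 4/(−4) = 2.
h(2) = −3, h'(2) = −10, so y_2 = 2 − (−3)/(−10) = 17/10.
h(17/10) = −27/100, h'(17/10) = −41/5, so y_3 = (17/10) − (−27/100)/(−41/5) = 1367/820.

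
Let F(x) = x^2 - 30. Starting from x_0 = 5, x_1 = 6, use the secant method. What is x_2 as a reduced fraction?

60/11

F(5) = -5, F(6) = 6. x_2 = 6 - 6·(6 - 5)/(6 - (-5)) = 60/11.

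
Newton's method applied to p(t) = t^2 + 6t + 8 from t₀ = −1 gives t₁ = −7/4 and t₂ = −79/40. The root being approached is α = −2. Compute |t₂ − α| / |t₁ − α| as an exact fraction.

1/10

t₁ − α = −7/4 − (−2) = −7/4 + 2 = 1/4, so |t₁ − α| = 1/4.
t₂ − α = −79/40 − (−2) = −79/40 + 2 = 1/40, so |t₂ − α| = 1/40.
Ratio = (1/40) / (1/4) = 1/10.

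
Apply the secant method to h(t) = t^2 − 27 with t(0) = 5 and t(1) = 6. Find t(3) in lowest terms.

h(5) = −2, h(6) = 9. t(2) = 6 − 9·(6 − 5)/(9 − (−2)) = 57/11.
h(6) = 9, h(57/11) = −18/121. t(3) = (57/11) − (−18/121)·((57/11) − 6)/((−18/121) − 9) = 213/41.

213/41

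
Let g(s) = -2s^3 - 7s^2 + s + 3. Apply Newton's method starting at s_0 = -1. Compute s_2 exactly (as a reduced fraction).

-133/207

g'(s) = -6s^2 - 14s + 1.
g(-1) = -3, g'(-1) = 9, so s_1 = (-1) - (-3)/9 = -2/3.
g(-2/3) = -5/27, g'(-2/3) = 23/3, so s_2 = (-2/3) - (-5/27)/(23/3) = -133/207.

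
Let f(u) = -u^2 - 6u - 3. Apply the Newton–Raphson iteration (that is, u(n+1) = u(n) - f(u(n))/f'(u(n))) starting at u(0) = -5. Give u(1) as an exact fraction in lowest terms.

f'(u) = -2u - 6.
f(-5) = 2, f'(-5) = 4, so u(1) = (-5) - 2/4 = -11/2.

-11/2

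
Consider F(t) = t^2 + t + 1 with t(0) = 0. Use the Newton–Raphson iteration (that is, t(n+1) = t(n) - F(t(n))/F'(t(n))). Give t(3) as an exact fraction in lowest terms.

F'(t) = 2t + 1.
F(0) = 1, F'(0) = 1, so t(1) = 0 - 1/1 = -1.
F(-1) = 1, F'(-1) = -1, so t(2) = (-1) - 1/(-1) = 0.
F(0) = 1, F'(0) = 1, so t(3) = 0 - 1/1 = -1.

-1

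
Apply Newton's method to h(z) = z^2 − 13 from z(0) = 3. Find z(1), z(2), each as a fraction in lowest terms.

z(1) = 11/3, z(2) = 119/33

h'(z) = 2z.
h(3) = −4, h'(3) = 6, so z(1) = 3 − (−4)/6 = 11/3.
h(11/3) = 4/9, h'(11/3) = 22/3, so z(2) = (11/3) − (4/9)/(22/3) = 119/33.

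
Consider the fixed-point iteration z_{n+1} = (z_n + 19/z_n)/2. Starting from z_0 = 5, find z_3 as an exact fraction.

z_1 = (5 + 19/5)/2 = 22/5.
z_2 = (22/5 + 19/(22/5))/2 = 959/220.
z_3 = (959/220 + 19/(959/220))/2 = 1839281/421960.

1839281/421960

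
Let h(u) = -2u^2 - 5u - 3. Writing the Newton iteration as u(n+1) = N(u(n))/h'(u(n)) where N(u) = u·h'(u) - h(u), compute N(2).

h'(u) = -4u - 5.
N(u) = u·h'(u) - h(u) = u·(-4u - 5) - (-2u^2 - 5u - 3) = -2u^2 + 3.
N(2) = -5.

-5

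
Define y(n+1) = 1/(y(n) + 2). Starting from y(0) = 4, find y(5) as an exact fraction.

y(1) = 1/(4 + 2) = 1/6.
y(2) = 1/(1/6 + 2) = 6/13.
y(3) = 1/(6/13 + 2) = 13/32.
y(4) = 1/(13/32 + 2) = 32/77.
y(5) = 1/(32/77 + 2) = 77/186.

77/186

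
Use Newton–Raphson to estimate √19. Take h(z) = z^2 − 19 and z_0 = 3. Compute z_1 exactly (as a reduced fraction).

14/3

h'(z) = 2z.
h(3) = −10, h'(3) = 6, so z_1 = 3 − (−10)/6 = 14/3.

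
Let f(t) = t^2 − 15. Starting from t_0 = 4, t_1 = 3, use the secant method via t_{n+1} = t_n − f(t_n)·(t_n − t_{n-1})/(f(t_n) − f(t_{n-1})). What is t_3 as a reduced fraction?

31/8

f(4) = 1, f(3) = −6. t_2 = 3 − (−6)·(3 − 4)/((−6) − 1) = 27/7.
f(3) = −6, f(27/7) = −6/49. t_3 = (27/7) − (−6/49)·((27/7) − 3)/((−6/49) − (−6)) = 31/8.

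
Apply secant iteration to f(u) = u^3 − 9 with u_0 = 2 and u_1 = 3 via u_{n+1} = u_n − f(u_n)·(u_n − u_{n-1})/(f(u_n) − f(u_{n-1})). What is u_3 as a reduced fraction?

1609/777

f(2) = −1, f(3) = 18. u_2 = 3 − 18·(3 − 2)/(18 − (−1)) = 39/19.
f(3) = 18, f(39/19) = −2412/6859. u_3 = (39/19) − (−2412/6859)·((39/19) − 3)/((−2412/6859) − 18) = 1609/777.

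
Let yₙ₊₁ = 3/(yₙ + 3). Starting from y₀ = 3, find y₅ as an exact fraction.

34/43

y₁ = 3/(3 + 3) = 1/2.
y₂ = 3/(1/2 + 3) = 6/7.
y₃ = 3/(6/7 + 3) = 7/9.
y₄ = 3/(7/9 + 3) = 27/34.
y₅ = 3/(27/34 + 3) = 34/43.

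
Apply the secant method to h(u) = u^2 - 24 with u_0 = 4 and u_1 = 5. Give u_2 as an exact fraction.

h(4) = -8, h(5) = 1. u_2 = 5 - 1·(5 - 4)/(1 - (-8)) = 44/9.

44/9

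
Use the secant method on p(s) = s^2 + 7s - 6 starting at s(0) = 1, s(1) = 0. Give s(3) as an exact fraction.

24/31

p(1) = 2, p(0) = -6. s(2) = 0 - (-6)·(0 - 1)/((-6) - 2) = 3/4.
p(0) = -6, p(3/4) = -3/16. s(3) = (3/4) - (-3/16)·((3/4) - 0)/((-3/16) - (-6)) = 24/31.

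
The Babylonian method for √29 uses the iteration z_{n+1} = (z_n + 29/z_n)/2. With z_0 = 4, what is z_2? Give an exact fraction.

3881/720

z_1 = (4 + 29/4)/2 = 45/8.
z_2 = (45/8 + 29/(45/8))/2 = 3881/720.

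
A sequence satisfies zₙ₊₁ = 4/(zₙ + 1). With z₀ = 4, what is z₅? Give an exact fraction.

z₁ = 4/(4 + 1) = 4/5.
z₂ = 4/(4/5 + 1) = 20/9.
z₃ = 4/(20/9 + 1) = 36/29.
z₄ = 4/(36/29 + 1) = 116/65.
z₅ = 4/(116/65 + 1) = 260/181.

260/181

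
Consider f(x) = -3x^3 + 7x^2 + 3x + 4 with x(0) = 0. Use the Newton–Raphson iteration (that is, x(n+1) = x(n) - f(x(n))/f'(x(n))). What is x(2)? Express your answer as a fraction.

f'(x) = -9x^2 + 14x + 3.
f(0) = 4, f'(0) = 3, so x(1) = 0 - 4/3 = -4/3.
f(-4/3) = 176/9, f'(-4/3) = -95/3, so x(2) = (-4/3) - (176/9)/(-95/3) = -68/95.

-68/95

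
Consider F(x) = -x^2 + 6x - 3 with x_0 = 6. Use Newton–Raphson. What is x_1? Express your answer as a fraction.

11/2

F'(x) = -2x + 6.
F(6) = -3, F'(6) = -6, so x_1 = 6 - (-3)/(-6) = 11/2.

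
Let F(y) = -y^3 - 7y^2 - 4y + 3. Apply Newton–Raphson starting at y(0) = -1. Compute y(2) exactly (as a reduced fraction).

-349/308

F'(y) = -3y^2 - 14y - 4.
F(-1) = 1, F'(-1) = 7, so y(1) = (-1) - 1/7 = -8/7.
F(-8/7) = -27/343, F'(-8/7) = 396/49, so y(2) = (-8/7) - (-27/343)/(396/49) = -349/308.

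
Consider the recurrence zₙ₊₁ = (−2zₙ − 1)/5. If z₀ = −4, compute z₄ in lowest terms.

−151/625

z₁ = (−2·(−4) − 1)/5 = 7/5.
z₂ = (−2·(7/5) − 1)/5 = −19/25.
z₃ = (−2·(−19/25) − 1)/5 = 13/125.
z₄ = (−2·(13/125) − 1)/5 = −151/625.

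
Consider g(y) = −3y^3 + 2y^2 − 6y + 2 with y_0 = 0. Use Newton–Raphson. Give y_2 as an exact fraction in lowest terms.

g'(y) = −9y^2 + 4y − 6.
g(0) = 2, g'(0) = −6, so y_1 = 0 − 2/(−6) = 1/3.
g(1/3) = 1/9, g'(1/3) = −17/3, so y_2 = (1/3) − (1/9)/(−17/3) = 6/17.

6/17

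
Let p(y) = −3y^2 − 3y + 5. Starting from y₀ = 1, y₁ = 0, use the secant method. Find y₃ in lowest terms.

10/11

p(1) = −1, p(0) = 5. y₂ = 0 − 5·(0 − 1)/(5 − (−1)) = 5/6.
p(0) = 5, p(5/6) = 5/12. y₃ = (5/6) − (5/12)·((5/6) − 0)/((5/12) − 5) = 10/11.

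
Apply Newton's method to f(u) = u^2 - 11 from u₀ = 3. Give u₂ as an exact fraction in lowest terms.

199/60

f'(u) = 2u.
f(3) = -2, f'(3) = 6, so u₁ = 3 - (-2)/6 = 10/3.
f(10/3) = 1/9, f'(10/3) = 20/3, so u₂ = (10/3) - (1/9)/(20/3) = 199/60.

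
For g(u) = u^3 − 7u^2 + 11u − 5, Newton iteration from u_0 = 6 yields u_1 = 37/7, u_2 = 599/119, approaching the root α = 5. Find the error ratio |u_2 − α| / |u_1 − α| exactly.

2/17

u_1 − α = 37/7 − 5 = 2/7, so |u_1 − α| = 2/7.
u_2 − α = 599/119 − 5 = 4/119, so |u_2 − α| = 4/119.
Ratio = (4/119) / (2/7) = 2/17.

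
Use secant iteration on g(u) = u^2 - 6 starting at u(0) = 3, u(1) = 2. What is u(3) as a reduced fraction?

27/11

g(3) = 3, g(2) = -2. u(2) = 2 - (-2)·(2 - 3)/((-2) - 3) = 12/5.
g(2) = -2, g(12/5) = -6/25. u(3) = (12/5) - (-6/25)·((12/5) - 2)/((-6/25) - (-2)) = 27/11.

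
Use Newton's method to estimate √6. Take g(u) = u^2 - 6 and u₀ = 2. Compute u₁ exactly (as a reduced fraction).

g'(u) = 2u.
g(2) = -2, g'(2) = 4, so u₁ = 2 - (-2)/4 = 5/2.

5/2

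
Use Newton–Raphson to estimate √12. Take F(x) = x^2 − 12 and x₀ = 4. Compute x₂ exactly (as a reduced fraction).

97/28

F'(x) = 2x.
F(4) = 4, F'(4) = 8, so x₁ = 4 − 4/8 = 7/2.
F(7/2) = 1/4, F'(7/2) = 7, so x₂ = (7/2) − (1/4)/7 = 97/28.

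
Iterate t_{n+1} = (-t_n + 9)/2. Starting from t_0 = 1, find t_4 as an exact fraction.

t_1 = (-1 + 9)/2 = 4.
t_2 = (-4 + 9)/2 = 5/2.
t_3 = (-(5/2) + 9)/2 = 13/4.
t_4 = (-(13/4) + 9)/2 = 23/8.

23/8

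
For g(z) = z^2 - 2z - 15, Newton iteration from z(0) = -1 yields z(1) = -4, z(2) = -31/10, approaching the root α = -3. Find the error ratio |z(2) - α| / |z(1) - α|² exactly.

1/10

z(1) - α = -4 - (-3) = -4 + 3 = -1, so |z(1) - α| = 1.
z(2) - α = -31/10 - (-3) = -31/10 + 3 = -1/10, so |z(2) - α| = 1/10.
|z(1) - α|² = 1.
Ratio = (1/10) / 1 = 1/10.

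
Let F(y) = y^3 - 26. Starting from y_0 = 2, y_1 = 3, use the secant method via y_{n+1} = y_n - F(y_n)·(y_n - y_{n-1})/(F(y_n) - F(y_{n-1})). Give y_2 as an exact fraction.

F(2) = -18, F(3) = 1. y_2 = 3 - 1·(3 - 2)/(1 - (-18)) = 56/19.

56/19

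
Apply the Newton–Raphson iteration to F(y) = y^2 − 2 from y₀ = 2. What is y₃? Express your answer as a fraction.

577/408

F'(y) = 2y.
F(2) = 2, F'(2) = 4, so y₁ = 2 − 2/4 = 3/2.
F(3/2) = 1/4, F'(3/2) = 3, so y₂ = (3/2) − (1/4)/3 = 17/12.
F(17/12) = 1/144, F'(17/12) = 17/6, so y₃ = (17/12) − (1/144)/(17/6) = 577/408.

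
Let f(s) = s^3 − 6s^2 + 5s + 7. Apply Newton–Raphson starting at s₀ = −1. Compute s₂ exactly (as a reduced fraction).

f'(s) = 3s^2 − 12s + 5.
f(−1) = −5, f'(−1) = 20, so s₁ = (−1) − (−5)/20 = −3/4.
f(−3/4) = −35/64, f'(−3/4) = 251/16, so s₂ = (−3/4) − (−35/64)/(251/16) = −359/502.

−359/502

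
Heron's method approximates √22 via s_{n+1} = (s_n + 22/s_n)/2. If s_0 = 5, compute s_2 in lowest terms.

s_1 = (5 + 22/5)/2 = 47/10.
s_2 = (47/10 + 22/(47/10))/2 = 4409/940.

4409/940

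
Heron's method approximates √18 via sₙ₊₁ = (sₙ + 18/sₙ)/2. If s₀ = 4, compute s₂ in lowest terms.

s₁ = (4 + 18/4)/2 = 17/4.
s₂ = (17/4 + 18/(17/4))/2 = 577/136.

577/136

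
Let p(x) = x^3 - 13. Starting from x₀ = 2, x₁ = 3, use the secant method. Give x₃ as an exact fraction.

p(2) = -5, p(3) = 14. x₂ = 3 - 14·(3 - 2)/(14 - (-5)) = 43/19.
p(3) = 14, p(43/19) = -9660/6859. x₃ = (43/19) - (-9660/6859)·((43/19) - 3)/((-9660/6859) - 14) = 17593/7549.

17593/7549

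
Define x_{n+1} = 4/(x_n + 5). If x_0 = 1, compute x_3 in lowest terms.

68/97

x_1 = 4/(1 + 5) = 2/3.
x_2 = 4/(2/3 + 5) = 12/17.
x_3 = 4/(12/17 + 5) = 68/97.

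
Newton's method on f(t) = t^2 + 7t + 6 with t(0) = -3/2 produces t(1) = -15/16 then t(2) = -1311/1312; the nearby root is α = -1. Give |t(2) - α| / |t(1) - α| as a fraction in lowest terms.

1/82

t(1) - α = -15/16 - (-1) = -15/16 + 1 = 1/16, so |t(1) - α| = 1/16.
t(2) - α = -1311/1312 - (-1) = -1311/1312 + 1 = 1/1312, so |t(2) - α| = 1/1312.
Ratio = (1/1312) / (1/16) = 1/82.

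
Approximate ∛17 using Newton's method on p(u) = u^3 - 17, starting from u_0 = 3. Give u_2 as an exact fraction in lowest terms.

1050433/408321

p'(u) = 3u^2.
p(3) = 10, p'(3) = 27, so u_1 = 3 - 10/27 = 71/27.
p(71/27) = 23300/19683, p'(71/27) = 5041/243, so u_2 = (71/27) - (23300/19683)/(5041/243) = 1050433/408321.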